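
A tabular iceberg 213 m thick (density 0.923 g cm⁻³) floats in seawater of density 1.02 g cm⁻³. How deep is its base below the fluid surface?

Draft d = t ρ_obj/ρ_fluid = 213 m × 0.923/1.02 = 193 m.

193 m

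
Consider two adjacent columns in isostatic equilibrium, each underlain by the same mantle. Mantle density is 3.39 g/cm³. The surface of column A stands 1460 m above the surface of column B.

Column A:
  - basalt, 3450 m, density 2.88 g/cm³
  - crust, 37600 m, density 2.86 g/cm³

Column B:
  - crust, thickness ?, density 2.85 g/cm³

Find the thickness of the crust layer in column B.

Take the compensation level at the base of the deeper column (depth z_c below the surface of column A) and equate Σ ρ_i t_i down to z_c; mantle fills any gap and the z_c terms cancel.
Column A: 3450×2.88 + 37600×2.86 + (z_c − 41050)×3.39
Column B: 1460×0 + x×2.85 + (z_c − 1460 − 0 − x)×3.39
The z_c×3.39 term appears on both sides and cancels. Collect the known terms of each column as K = Σ(ρt)_known − 3.39 × (depth of known layers): K_A = 117472 − 3.39×41050 = −21687.5; K_B = 0 − 3.39×(1460 + 0) = −4949.4.
Balance: K_A = K_B − x×(3.39 − 2.85), so x = (K_B − K_A)/(3.39 − 2.85) = 16738.1/0.54 = 31000 m.

31000 m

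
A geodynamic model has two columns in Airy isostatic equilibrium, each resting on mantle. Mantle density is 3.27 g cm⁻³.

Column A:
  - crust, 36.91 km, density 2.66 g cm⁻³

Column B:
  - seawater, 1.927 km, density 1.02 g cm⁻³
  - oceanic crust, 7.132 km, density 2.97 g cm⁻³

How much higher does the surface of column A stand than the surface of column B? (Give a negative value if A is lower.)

For any compensation level in the mantle, the mantle terms cancel and isostasy reduces to e = (Σt_A − Σt_B) − (Σ(ρt)_A − Σ(ρt)_B) / ρ_m.
Σt_A = 36.91 km; Σt_B = 9.059 km; Σ(ρt)_A = 98.1806; Σ(ρt)_B = 23.14758 (in km·g cm⁻³).
e = (36.91 − 9.059) − (98.1806 − 23.14758) / 3.27 = 4.91 km.

4.91 km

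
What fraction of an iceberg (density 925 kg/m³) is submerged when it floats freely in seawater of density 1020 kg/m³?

0.907

Submerged fraction = ρ_obj/ρ_fluid = 925/1020 = 0.907.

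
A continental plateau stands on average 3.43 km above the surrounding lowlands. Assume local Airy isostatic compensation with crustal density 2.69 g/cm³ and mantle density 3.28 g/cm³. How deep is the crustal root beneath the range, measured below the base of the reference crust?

By Archimedes' principle applied to the lithosphere: the weight of the topography is balanced by the buoyancy of the root, ρ_c h = (ρ_m − ρ_c) r.
r = h · ρ_c / (ρ_m − ρ_c) = 3.43 km × 2.69 / (3.28 − 2.69) = 15.6 km.

15.6 km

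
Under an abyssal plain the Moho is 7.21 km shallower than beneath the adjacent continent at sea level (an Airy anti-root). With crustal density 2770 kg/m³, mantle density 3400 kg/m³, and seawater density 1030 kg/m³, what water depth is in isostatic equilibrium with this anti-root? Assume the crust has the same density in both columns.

Replacing a thickness d of crust by seawater at the top must be balanced by replacing crust with mantle at the base: d (ρ_c − ρ_w) = a (ρ_m − ρ_c).
d = a (ρ_m − ρ_c)/(ρ_c − ρ_w) = 7.21 km × 630/1740 = 2.61 km.

2.61 km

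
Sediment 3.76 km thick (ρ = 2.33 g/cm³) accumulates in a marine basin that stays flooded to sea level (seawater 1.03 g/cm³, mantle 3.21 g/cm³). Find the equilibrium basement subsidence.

Submarine loading: the sediment displaces seawater, and the subsidence is in turn flooded, so s (ρ_m − ρ_w) = t (ρ_sed − ρ_w).
s = 3.76 km × (2.33 − 1.03) / (3.21 − 1.03) = 2.24 km.

2.24 km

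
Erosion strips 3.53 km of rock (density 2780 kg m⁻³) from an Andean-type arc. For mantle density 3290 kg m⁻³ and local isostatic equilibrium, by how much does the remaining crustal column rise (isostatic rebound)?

2.98 km

Unloading: uplift u = e ρ_c/ρ_m = 3.53 km × 2780/3290 = 2.98 km.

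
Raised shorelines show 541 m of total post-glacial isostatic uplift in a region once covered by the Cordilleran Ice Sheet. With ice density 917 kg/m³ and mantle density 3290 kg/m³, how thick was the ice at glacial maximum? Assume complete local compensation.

u = t ρ_ice/ρ_m → t = u ρ_m/ρ_ice = 541 m × 3290/917 = 1940 m.

1940 m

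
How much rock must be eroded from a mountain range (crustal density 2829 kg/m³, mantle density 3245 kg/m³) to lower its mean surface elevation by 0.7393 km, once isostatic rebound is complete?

5.77 km

Net drop Δ = e − u = e − e ρ_c/ρ_m = e (ρ_m − ρ_c)/ρ_m.
e = Δ ρ_m/(ρ_m − ρ_c) = 0.7393 km × 3245/416 = 5.77 km.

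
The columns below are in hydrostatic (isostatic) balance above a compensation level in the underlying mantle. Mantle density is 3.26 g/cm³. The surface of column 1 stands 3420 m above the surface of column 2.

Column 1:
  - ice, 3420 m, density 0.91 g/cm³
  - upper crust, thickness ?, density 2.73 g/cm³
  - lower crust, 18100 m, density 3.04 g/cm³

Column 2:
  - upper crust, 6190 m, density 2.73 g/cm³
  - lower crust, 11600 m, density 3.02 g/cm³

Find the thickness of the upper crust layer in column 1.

Take the compensation level at the base of the deeper column (depth z_c below the surface of column 1) and equate Σ ρ_i t_i down to z_c; mantle fills any gap and the z_c terms cancel.
Column 1: 3420×0.91 + x×2.73 + 18100×3.04 + (z_c − 21520 − x)×3.26
Column 2: 3420×0 + 6190×2.73 + 11600×3.02 + (z_c − 3420 − 17790)×3.26
The z_c×3.26 term appears on both sides and cancels. Collect the known terms of each column as K = Σ(ρt)_known − 3.26 × (depth of known layers): K_1 = 58136.2 − 3.26×21520 = −12019; K_2 = 51930.7 − 3.26×(3420 + 17790) = −17213.9.
Balance: K_1 − x×(3.26 − 2.73) = K_2, so x = (K_1 − K_2)/(3.26 − 2.73) = 5194.9/0.53 = 9800 m.

9800 m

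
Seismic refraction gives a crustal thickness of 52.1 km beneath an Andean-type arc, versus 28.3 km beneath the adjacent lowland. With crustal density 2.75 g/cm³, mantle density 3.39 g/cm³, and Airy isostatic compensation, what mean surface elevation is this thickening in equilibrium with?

Excess crust Δ = 52.1 km − 28.3 km = 23.8 km, split between elevation h and root r with h + r = Δ.
Airy balance ρ_c h = (ρ_m − ρ_c) r gives r = h ρ_c/(ρ_m − ρ_c), so h (1 + ρ_c/(ρ_m − ρ_c)) = Δ, i.e. h = Δ (ρ_m − ρ_c)/ρ_m.
h = 23.8 km × 0.64/3.39 = 4.49 km.

4.49 km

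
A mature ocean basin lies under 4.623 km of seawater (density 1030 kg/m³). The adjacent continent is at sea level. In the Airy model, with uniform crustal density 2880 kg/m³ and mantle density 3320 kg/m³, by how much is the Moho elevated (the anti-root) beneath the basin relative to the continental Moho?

Isostatic balance requires: replacing crust with seawater at the top is compensated by replacing crust with mantle at the base: d (ρ_c − ρ_w) = a (ρ_m − ρ_c).
a = d (ρ_c − ρ_w)/(ρ_m − ρ_c) = 4.623 km × 1850/440 = 19.4 km.

19.4 km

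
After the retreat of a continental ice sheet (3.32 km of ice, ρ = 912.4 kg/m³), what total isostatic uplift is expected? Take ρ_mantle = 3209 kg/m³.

0.944 km

Removing the load lets mantle flow back in; uplift u satisfies ρ_ice t = ρ_m u.
u = t ρ_ice/ρ_m = 3.32 km × 912.4/3209 = 0.944 km.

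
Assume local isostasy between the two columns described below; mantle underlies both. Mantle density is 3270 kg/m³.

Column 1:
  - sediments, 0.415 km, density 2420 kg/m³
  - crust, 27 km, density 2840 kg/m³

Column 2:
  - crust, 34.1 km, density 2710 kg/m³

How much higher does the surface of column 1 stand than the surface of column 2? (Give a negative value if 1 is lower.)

For any compensation level in the mantle, the mantle terms cancel and isostasy reduces to e = (Σt_1 − Σt_2) − (Σ(ρt)_1 − Σ(ρt)_2) / ρ_m.
Σt_1 = 27.415 km; Σt_2 = 34.1 km; Σ(ρt)_1 = 77684.3; Σ(ρt)_2 = 92411 (in km·kg/m³).
e = (27.415 − 34.1) − (77684.3 − 92411) / 3270 = −2.18 km.

−2.18 km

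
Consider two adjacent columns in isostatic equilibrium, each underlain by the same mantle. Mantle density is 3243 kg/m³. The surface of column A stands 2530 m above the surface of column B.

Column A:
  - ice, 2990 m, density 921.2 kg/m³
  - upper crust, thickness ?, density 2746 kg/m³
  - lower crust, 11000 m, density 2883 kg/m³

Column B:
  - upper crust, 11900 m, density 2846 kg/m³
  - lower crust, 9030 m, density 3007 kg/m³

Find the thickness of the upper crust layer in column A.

8370 m

Take the compensation level at the base of the deeper column (depth z_c below the surface of column A) and equate Σ ρ_i t_i down to z_c; mantle fills any gap and the z_c terms cancel.
Column A: 2990×921.2 + x×2746 + 11000×2883 + (z_c − 13990 − x)×3243
Column B: 2530×0 + 11900×2846 + 9030×3007 + (z_c − 2530 − 20930)×3243
The z_c×3243 term appears on both sides and cancels. Collect the known terms of each column as K = Σ(ρt)_known − 3243 × (depth of known layers): K_A = 34467388 − 3243×13990 = −10902182; K_B = 61020610 − 3243×(2530 + 20930) = −15060170.
Balance: K_A − x×(3243 − 2746) = K_B, so x = (K_A − K_B)/(3243 − 2746) = 4157990/497 = 8370 m.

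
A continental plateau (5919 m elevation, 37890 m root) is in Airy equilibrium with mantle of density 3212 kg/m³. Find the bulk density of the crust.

2780 kg/m³

ρ_c h = (ρ_m − ρ_c) r → ρ_c (h + r) = ρ_m r → ρ_c = ρ_m r / (h + r).
ρ_c = 3212 × 37890 m / (5919 m + 37890 m) = 2780 kg/m³.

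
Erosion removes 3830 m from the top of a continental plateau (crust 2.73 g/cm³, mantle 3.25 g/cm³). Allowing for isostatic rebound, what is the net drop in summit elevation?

613 m

Rebound u = e ρ_c/ρ_m = 3830 m × 2.73/3.25 = 3217 m.
Net surface drop = e − u = 3830 m − 3217 m = e (ρ_m − ρ_c)/ρ_m = 613 m.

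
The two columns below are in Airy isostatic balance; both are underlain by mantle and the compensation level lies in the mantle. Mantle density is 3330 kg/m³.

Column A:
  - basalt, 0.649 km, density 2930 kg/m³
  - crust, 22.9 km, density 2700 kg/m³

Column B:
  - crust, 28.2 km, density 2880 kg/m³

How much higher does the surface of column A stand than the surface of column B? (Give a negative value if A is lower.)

For any compensation level in the mantle, the mantle terms cancel and isostasy reduces to e = (Σt_A − Σt_B) − (Σ(ρt)_A − Σ(ρt)_B) / ρ_m.
Σt_A = 23.549 km; Σt_B = 28.2 km; Σ(ρt)_A = 63731.57; Σ(ρt)_B = 81216 (in km·kg/m³).
e = (23.549 − 28.2) − (63731.57 − 81216) / 3330 = 0.6 km.

0.6 km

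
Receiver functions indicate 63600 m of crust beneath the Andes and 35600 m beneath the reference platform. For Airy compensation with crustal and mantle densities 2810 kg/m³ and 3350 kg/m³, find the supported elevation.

Excess crust Δ = 63600 m − 35600 m = 28000 m, split between elevation h and root r with h + r = Δ.
Airy balance ρ_c h = (ρ_m − ρ_c) r gives r = h ρ_c/(ρ_m − ρ_c), so h (1 + ρ_c/(ρ_m − ρ_c)) = Δ, i.e. h = Δ (ρ_m − ρ_c)/ρ_m.
h = 28000 m × 540/3350 = 4510 m.

4510 m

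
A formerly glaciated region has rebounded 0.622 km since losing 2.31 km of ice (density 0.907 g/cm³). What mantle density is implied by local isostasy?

ρ_m = ρ_ice t / u = 0.907 × 2.31 km/0.622 km = 3.37 g/cm³.

3.37 g/cm³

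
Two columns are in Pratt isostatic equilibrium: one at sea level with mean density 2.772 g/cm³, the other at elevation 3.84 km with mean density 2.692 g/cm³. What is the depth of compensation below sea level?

129 km

ρ_ref D = ρ (D + h) → D (ρ_ref − ρ) = ρ h.
D = ρ h/(ρ_ref − ρ) = 2.692 × 3.84 km/(2.772 − 2.692) = 129 km.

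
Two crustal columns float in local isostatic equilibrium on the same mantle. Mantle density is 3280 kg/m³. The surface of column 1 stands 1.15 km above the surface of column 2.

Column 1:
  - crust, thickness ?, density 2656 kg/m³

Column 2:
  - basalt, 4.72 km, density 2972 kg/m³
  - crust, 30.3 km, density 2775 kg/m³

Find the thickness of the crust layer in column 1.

Take the compensation level at the base of the deeper column (depth z_c below the surface of column 1) and equate Σ ρ_i t_i down to z_c; mantle fills any gap and the z_c terms cancel.
Column 1: x×2656 + (z_c − 0 − x)×3280
Column 2: 1.15×0 + 4.72×2972 + 30.3×2775 + (z_c − 1.15 − 35.02)×3280
The z_c×3280 term appears on both sides and cancels. Collect the known terms of each column as K = Σ(ρt)_known − 3280 × (depth of known layers): K_1 = 0 − 3280×0 = 0; K_2 = 98110.34 − 3280×(1.15 + 35.02) = −20527.26.
Balance: K_1 − x×(3280 − 2656) = K_2, so x = (K_1 − K_2)/(3280 − 2656) = 20527.3/624 = 32.9 km.

32.9 km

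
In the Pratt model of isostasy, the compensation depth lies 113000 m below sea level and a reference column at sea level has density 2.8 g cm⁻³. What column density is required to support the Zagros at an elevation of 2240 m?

Pratt balance: ρ_ref D = ρ (D + h).
ρ = ρ_ref D/(D + h) = 2.8 × 113000 m/(113000 m + 2240 m) = 2.75 g cm⁻³.

2.75 g cm⁻³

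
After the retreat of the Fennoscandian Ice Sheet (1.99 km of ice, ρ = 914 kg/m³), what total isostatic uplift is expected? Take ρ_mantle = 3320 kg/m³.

Removing the load lets mantle flow back in; uplift u satisfies ρ_ice t = ρ_m u.
u = t ρ_ice/ρ_m = 1.99 km × 914/3320 = 0.548 km.

0.548 km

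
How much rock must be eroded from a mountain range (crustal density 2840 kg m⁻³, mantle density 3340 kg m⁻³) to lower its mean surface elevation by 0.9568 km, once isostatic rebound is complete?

Net drop Δ = e − u = e − e ρ_c/ρ_m = e (ρ_m − ρ_c)/ρ_m.
e = Δ ρ_m/(ρ_m − ρ_c) = 0.9568 km × 3340/500 = 6.39 km.

6.39 km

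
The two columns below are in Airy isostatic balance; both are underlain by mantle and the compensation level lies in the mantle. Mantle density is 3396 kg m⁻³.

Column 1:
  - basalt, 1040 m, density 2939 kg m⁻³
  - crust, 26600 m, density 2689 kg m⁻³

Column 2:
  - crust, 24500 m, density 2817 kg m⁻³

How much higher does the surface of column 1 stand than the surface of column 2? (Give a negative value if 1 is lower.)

For any compensation level in the mantle, the mantle terms cancel and isostasy reduces to e = (Σt_1 − Σt_2) − (Σ(ρt)_1 − Σ(ρt)_2) / ρ_m.
Σt_1 = 27640 m; Σt_2 = 24500 m; Σ(ρt)_1 = 74583960; Σ(ρt)_2 = 69016500 (in m·kg m⁻³).
e = (27640 − 24500) − (74583960 − 69016500) / 3396 = 1500 m.

1500 m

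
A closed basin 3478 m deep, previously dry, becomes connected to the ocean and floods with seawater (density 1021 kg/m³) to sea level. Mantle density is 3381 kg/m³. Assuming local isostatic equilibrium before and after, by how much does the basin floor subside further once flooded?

After flooding the water column is d + s deep. Its weight must equal the weight of mantle displaced by the extra subsidence s: (d + s) ρ_w = s ρ_m.
s = d ρ_w / (ρ_m − ρ_w) = 3478 m × 1021/(3381 − 1021) = 1500 m.

1500 m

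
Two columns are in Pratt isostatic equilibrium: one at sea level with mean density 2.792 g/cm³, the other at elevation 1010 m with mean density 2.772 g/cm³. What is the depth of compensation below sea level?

ρ_ref D = ρ (D + h) → D (ρ_ref − ρ) = ρ h.
D = ρ h/(ρ_ref − ρ) = 2.772 × 1010 m/(2.792 − 2.772) = 140000 m.

140000 m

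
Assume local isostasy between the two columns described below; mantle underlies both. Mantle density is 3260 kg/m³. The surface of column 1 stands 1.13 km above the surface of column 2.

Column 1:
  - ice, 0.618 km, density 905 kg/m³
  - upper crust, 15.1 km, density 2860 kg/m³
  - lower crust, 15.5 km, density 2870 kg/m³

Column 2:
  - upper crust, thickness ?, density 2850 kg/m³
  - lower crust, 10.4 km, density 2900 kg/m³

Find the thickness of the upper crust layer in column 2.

14.9 km

Take the compensation level at the base of the deeper column (depth z_c below the surface of column 1) and equate Σ ρ_i t_i down to z_c; mantle fills any gap and the z_c terms cancel.
Column 1: 0.618×905 + 15.1×2860 + 15.5×2870 + (z_c − 31.218)×3260
Column 2: 1.13×0 + x×2850 + 10.4×2900 + (z_c − 1.13 − 10.4 − x)×3260
The z_c×3260 term appears on both sides and cancels. Collect the known terms of each column as K = Σ(ρt)_known − 3260 × (depth of known layers): K_1 = 88230.29 − 3260×31.218 = −13540.39; K_2 = 30160 − 3260×(1.13 + 10.4) = −7427.8.
Balance: K_1 = K_2 − x×(3260 − 2850), so x = (K_2 − K_1)/(3260 − 2850) = 6112.59/410 = 14.9 km.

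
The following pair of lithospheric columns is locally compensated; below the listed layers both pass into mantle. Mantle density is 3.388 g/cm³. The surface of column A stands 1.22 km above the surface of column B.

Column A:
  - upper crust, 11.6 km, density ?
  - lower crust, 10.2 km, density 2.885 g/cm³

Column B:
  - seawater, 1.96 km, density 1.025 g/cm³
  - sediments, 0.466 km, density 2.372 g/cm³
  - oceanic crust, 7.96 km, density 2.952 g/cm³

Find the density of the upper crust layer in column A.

2.73 g/cm³

Take the compensation level at the base of the deeper column (depth z_c below the surface of column A) and equate Σ ρ_i t_i down to z_c; mantle fills any gap and the z_c terms cancel.
Column A: 11.6×ρ + 10.2×2.885 + (z_c − 21.8)×3.388
Column B: 1.22×0 + 1.96×1.025 + 0.466×2.372 + 7.96×2.952 + (z_c − 1.22 − 10.386)×3.388
The z_c×3.388 term appears on both sides and cancels. Collect the known terms of each column as K = Σ(ρt)_known − 3.388 × (depth of known layers): K_A = 29.427 − 3.388×21.8 = −44.4314; K_B = 26.612272 − 3.388×(1.22 + 10.386) = −12.708856.
Balance: K_A + 11.6×ρ = K_B, so ρ = (K_B − K_A)/11.6 = 31.7225/11.6 = 2.73 g/cm³.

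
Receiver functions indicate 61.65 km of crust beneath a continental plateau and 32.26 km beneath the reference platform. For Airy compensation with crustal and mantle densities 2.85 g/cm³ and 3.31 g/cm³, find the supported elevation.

Excess crust Δ = 61.65 km − 32.26 km = 29.39 km, split between elevation h and root r with h + r = Δ.
Airy balance ρ_c h = (ρ_m − ρ_c) r gives r = h ρ_c/(ρ_m − ρ_c), so h (1 + ρ_c/(ρ_m − ρ_c)) = Δ, i.e. h = Δ (ρ_m − ρ_c)/ρ_m.
h = 29.39 km × 0.46/3.31 = 4.08 km.

4.08 km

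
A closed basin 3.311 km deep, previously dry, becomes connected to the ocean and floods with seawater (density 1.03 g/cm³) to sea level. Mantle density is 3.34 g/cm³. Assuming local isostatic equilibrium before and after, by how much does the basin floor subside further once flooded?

1.48 km

After flooding the water column is d + s deep. Its weight must equal the weight of mantle displaced by the extra subsidence s: (d + s) ρ_w = s ρ_m.
s = d ρ_w / (ρ_m − ρ_w) = 3.311 km × 1.03/(3.34 − 1.03) = 1.48 km.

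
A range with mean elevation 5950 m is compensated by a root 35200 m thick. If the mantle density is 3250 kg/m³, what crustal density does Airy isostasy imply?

ρ_c h = (ρ_m − ρ_c) r → ρ_c (h + r) = ρ_m r → ρ_c = ρ_m r / (h + r).
ρ_c = 3250 × 35200 m / (5950 m + 35200 m) = 2780 kg/m³.

2780 kg/m³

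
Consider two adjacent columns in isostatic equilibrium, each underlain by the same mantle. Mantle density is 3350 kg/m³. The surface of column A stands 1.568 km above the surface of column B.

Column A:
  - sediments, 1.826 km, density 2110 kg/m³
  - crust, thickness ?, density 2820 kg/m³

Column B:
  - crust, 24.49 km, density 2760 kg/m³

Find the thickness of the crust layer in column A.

Take the compensation level at the base of the deeper column (depth z_c below the surface of column A) and equate Σ ρ_i t_i down to z_c; mantle fills any gap and the z_c terms cancel.
Column A: 1.826×2110 + x×2820 + (z_c − 1.826 − x)×3350
Column B: 1.568×0 + 24.49×2760 + (z_c − 1.568 − 24.49)×3350
The z_c×3350 term appears on both sides and cancels. Collect the known terms of each column as K = Σ(ρt)_known − 3350 × (depth of known layers): K_A = 3852.86 − 3350×1.826 = −2264.24; K_B = 67592.4 − 3350×(1.568 + 24.49) = −19701.9.
Balance: K_A − x×(3350 − 2820) = K_B, so x = (K_A − K_B)/(3350 − 2820) = 17437.7/530 = 32.9 km.

32.9 km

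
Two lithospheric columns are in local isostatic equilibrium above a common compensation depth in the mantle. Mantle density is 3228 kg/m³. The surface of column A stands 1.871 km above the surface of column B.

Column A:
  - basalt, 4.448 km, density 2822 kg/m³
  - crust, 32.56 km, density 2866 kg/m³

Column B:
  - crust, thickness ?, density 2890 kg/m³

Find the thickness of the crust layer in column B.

Take the compensation level at the base of the deeper column (depth z_c below the surface of column A) and equate Σ ρ_i t_i down to z_c; mantle fills any gap and the z_c terms cancel.
Column A: 4.448×2822 + 32.56×2866 + (z_c − 37.008)×3228
Column B: 1.871×0 + x×2890 + (z_c − 1.871 − 0 − x)×3228
The z_c×3228 term appears on both sides and cancels. Collect the known terms of each column as K = Σ(ρt)_known − 3228 × (depth of known layers): K_A = 105869.216 − 3228×37.008 = −13592.608; K_B = 0 − 3228×(1.871 + 0) = −6039.588.
Balance: K_A = K_B − x×(3228 − 2890), so x = (K_B − K_A)/(3228 − 2890) = 7553.02/338 = 22.3 km.

22.3 km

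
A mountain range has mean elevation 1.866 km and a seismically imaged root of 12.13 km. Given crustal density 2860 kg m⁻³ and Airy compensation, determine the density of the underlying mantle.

Airy balance: ρ_c h = (ρ_m − ρ_c) r → ρ_m = ρ_c (1 + h/r).
ρ_m = 2860 × (1 + 1.866 km/12.13 km) = 3300 kg m⁻³.

3300 kg m⁻³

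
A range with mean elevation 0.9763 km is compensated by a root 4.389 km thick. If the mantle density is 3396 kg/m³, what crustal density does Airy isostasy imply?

2780 kg/m³

ρ_c h = (ρ_m − ρ_c) r → ρ_c (h + r) = ρ_m r → ρ_c = ρ_m r / (h + r).
ρ_c = 3396 × 4.389 km / (0.9763 km + 4.389 km) = 2780 kg/m³.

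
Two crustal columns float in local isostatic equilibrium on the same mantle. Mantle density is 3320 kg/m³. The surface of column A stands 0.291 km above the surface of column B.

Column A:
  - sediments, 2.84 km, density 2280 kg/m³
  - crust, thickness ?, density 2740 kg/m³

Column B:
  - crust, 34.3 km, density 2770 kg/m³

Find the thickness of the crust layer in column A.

Take the compensation level at the base of the deeper column (depth z_c below the surface of column A) and equate Σ ρ_i t_i down to z_c; mantle fills any gap and the z_c terms cancel.
Column A: 2.84×2280 + x×2740 + (z_c − 2.84 − x)×3320
Column B: 0.291×0 + 34.3×2770 + (z_c − 0.291 − 34.3)×3320
The z_c×3320 term appears on both sides and cancels. Collect the known terms of each column as K = Σ(ρt)_known − 3320 × (depth of known layers): K_A = 6475.2 − 3320×2.84 = −2953.6; K_B = 95011 − 3320×(0.291 + 34.3) = −19831.12.
Balance: K_A − x×(3320 − 2740) = K_B, so x = (K_A − K_B)/(3320 − 2740) = 16877.5/580 = 29.1 km.

29.1 km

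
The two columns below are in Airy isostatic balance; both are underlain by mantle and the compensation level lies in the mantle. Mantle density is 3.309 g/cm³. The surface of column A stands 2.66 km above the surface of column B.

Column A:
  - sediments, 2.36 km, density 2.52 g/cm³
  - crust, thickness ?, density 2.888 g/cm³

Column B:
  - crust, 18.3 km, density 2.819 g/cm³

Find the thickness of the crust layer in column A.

Take the compensation level at the base of the deeper column (depth z_c below the surface of column A) and equate Σ ρ_i t_i down to z_c; mantle fills any gap and the z_c terms cancel.
Column A: 2.36×2.52 + x×2.888 + (z_c − 2.36 − x)×3.309
Column B: 2.66×0 + 18.3×2.819 + (z_c − 2.66 − 18.3)×3.309
The z_c×3.309 term appears on both sides and cancels. Collect the known terms of each column as K = Σ(ρt)_known − 3.309 × (depth of known layers): K_A = 5.9472 − 3.309×2.36 = −1.86204; K_B = 51.5877 − 3.309×(2.66 + 18.3) = −17.76894.
Balance: K_A − x×(3.309 − 2.888) = K_B, so x = (K_A − K_B)/(3.309 − 2.888) = 15.9069/0.421 = 37.8 km.

37.8 km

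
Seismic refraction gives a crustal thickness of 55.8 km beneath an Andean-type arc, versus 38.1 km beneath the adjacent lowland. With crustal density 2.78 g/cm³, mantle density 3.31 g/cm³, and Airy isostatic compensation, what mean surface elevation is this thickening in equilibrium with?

Excess crust Δ = 55.8 km − 38.1 km = 17.7 km, split between elevation h and root r with h + r = Δ.
Airy balance ρ_c h = (ρ_m − ρ_c) r gives r = h ρ_c/(ρ_m − ρ_c), so h (1 + ρ_c/(ρ_m − ρ_c)) = Δ, i.e. h = Δ (ρ_m − ρ_c)/ρ_m.
h = 17.7 km × 0.53/3.31 = 2.83 km.

2.83 km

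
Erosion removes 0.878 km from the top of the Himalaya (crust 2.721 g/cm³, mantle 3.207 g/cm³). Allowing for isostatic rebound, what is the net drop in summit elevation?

0.133 km

Rebound u = e ρ_c/ρ_m = 0.878 km × 2.721/3.207 = 0.7449 km.
Net surface drop = e − u = 0.878 km − 0.7449 km = e (ρ_m − ρ_c)/ρ_m = 0.133 km.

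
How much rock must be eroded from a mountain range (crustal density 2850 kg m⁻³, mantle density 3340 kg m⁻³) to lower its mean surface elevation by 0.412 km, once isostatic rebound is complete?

2.81 km

Net drop Δ = e − u = e − e ρ_c/ρ_m = e (ρ_m − ρ_c)/ρ_m.
e = Δ ρ_m/(ρ_m − ρ_c) = 0.412 km × 3340/490 = 2.81 km.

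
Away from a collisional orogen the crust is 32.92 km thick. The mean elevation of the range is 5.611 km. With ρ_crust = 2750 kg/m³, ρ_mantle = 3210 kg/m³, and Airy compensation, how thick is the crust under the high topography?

Root depth r = h ρ_c / (ρ_m − ρ_c) = 5.611 km × 2750 / 460 = 33.54 km.
Total thickness = T + h + r = 32.92 km + 5.611 km + 33.54 km = 72.1 km.

72.1 km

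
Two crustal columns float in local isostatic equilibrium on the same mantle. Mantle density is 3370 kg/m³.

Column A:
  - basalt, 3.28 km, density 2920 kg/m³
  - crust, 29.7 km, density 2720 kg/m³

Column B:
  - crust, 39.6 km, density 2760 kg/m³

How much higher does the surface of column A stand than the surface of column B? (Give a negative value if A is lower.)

−1 km

For any compensation level in the mantle, the mantle terms cancel and isostasy reduces to e = (Σt_A − Σt_B) − (Σ(ρt)_A − Σ(ρt)_B) / ρ_m.
Σt_A = 32.98 km; Σt_B = 39.6 km; Σ(ρt)_A = 90361.6; Σ(ρt)_B = 109296 (in km·kg/m³).
e = (32.98 − 39.6) − (90361.6 − 109296) / 3370 = −1 km.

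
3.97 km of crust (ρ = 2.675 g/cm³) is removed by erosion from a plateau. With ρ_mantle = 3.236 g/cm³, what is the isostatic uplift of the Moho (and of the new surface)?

3.28 km

Unloading: uplift u = e ρ_c/ρ_m = 3.97 km × 2.675/3.236 = 3.28 km.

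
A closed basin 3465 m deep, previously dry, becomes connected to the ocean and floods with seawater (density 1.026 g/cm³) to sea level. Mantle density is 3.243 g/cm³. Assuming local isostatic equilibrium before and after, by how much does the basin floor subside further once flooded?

After flooding the water column is d + s deep. Its weight must equal the weight of mantle displaced by the extra subsidence s: (d + s) ρ_w = s ρ_m.
s = d ρ_w / (ρ_m − ρ_w) = 3465 m × 1.026/(3.243 − 1.026) = 1600 m.

1600 m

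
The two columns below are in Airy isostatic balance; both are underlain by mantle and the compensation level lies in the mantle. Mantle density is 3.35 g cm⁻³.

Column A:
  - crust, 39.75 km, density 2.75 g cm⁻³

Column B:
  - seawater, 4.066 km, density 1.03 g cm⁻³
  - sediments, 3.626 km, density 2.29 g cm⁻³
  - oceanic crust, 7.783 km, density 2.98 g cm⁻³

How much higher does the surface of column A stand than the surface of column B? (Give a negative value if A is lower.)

2.3 km

For any compensation level in the mantle, the mantle terms cancel and isostasy reduces to e = (Σt_A − Σt_B) − (Σ(ρt)_A − Σ(ρt)_B) / ρ_m.
Σt_A = 39.75 km; Σt_B = 15.475 km; Σ(ρt)_A = 109.3125; Σ(ρt)_B = 35.68486 (in km·g cm⁻³).
e = (39.75 − 15.475) − (109.3125 − 35.68486) / 3.35 = 2.3 km.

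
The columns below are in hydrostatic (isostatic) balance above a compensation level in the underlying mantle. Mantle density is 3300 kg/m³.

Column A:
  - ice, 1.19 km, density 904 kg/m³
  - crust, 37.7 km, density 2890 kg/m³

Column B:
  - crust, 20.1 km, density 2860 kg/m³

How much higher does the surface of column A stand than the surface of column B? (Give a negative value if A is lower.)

2.87 km

For any compensation level in the mantle, the mantle terms cancel and isostasy reduces to e = (Σt_A − Σt_B) − (Σ(ρt)_A − Σ(ρt)_B) / ρ_m.
Σt_A = 38.89 km; Σt_B = 20.1 km; Σ(ρt)_A = 110028.76; Σ(ρt)_B = 57486 (in km·kg/m³).
e = (38.89 − 20.1) − (110028.76 − 57486) / 3300 = 2.87 km.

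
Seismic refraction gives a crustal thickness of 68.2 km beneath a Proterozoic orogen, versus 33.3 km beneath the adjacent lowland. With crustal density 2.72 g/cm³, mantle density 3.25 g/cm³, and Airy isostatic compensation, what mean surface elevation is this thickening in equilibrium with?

Excess crust Δ = 68.2 km − 33.3 km = 34.9 km, split between elevation h and root r with h + r = Δ.
Airy balance ρ_c h = (ρ_m − ρ_c) r gives r = h ρ_c/(ρ_m − ρ_c), so h (1 + ρ_c/(ρ_m − ρ_c)) = Δ, i.e. h = Δ (ρ_m − ρ_c)/ρ_m.
h = 34.9 km × 0.53/3.25 = 5.69 km.

5.69 km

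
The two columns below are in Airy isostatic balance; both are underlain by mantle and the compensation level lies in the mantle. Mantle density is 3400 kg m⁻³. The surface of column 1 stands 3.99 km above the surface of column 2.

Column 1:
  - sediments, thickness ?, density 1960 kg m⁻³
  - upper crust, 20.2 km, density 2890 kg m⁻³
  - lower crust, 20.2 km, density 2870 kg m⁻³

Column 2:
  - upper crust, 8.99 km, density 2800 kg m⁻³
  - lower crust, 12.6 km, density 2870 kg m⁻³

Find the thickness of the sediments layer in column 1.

Take the compensation level at the base of the deeper column (depth z_c below the surface of column 1) and equate Σ ρ_i t_i down to z_c; mantle fills any gap and the z_c terms cancel.
Column 1: x×1960 + 20.2×2890 + 20.2×2870 + (z_c − 40.4 − x)×3400
Column 2: 3.99×0 + 8.99×2800 + 12.6×2870 + (z_c − 3.99 − 21.59)×3400
The z_c×3400 term appears on both sides and cancels. Collect the known terms of each column as K = Σ(ρt)_known − 3400 × (depth of known layers): K_1 = 116352 − 3400×40.4 = −21008; K_2 = 61334 − 3400×(3.99 + 21.59) = −25638.
Balance: K_1 − x×(3400 − 1960) = K_2, so x = (K_1 − K_2)/(3400 − 1960) = 4630/1440 = 3.22 km.

3.22 km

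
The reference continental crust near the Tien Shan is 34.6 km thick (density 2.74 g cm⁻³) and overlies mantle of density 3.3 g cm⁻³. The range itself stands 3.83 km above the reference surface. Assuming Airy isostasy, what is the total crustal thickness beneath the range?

Root depth r = h ρ_c / (ρ_m − ρ_c) = 3.83 km × 2.74 / 0.56 = 18.74 km.
Total thickness = T + h + r = 34.6 km + 3.83 km + 18.74 km = 57.2 km.

57.2 km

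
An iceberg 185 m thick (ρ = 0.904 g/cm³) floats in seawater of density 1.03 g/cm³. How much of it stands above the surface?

22.6 m

Floating equilibrium: submerged depth d = t ρ_obj/ρ_fluid = 185 m × 0.904/1.03 = 162.4 m.
Freeboard = t − d = 185 m − 162.4 m = 22.6 m.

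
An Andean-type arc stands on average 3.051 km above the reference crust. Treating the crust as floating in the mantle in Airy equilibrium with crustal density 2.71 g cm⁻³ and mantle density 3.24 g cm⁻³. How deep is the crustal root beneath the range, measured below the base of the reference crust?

For local isostatic compensation: the weight of the topography is balanced by the buoyancy of the root, ρ_c h = (ρ_m − ρ_c) r.
r = h · ρ_c / (ρ_m − ρ_c) = 3.051 km × 2.71 / (3.24 − 2.71) = 15.6 km.

15.6 km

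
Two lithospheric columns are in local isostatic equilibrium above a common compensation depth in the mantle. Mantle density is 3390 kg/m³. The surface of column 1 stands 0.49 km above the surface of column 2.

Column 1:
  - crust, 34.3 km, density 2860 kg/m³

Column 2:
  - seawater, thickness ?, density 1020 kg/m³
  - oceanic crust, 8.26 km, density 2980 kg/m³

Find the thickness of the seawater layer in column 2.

5.54 km

Take the compensation level at the base of the deeper column (depth z_c below the surface of column 1) and equate Σ ρ_i t_i down to z_c; mantle fills any gap and the z_c terms cancel.
Column 1: 34.3×2860 + (z_c − 34.3)×3390
Column 2: 0.49×0 + x×1020 + 8.26×2980 + (z_c − 0.49 − 8.26 − x)×3390
The z_c×3390 term appears on both sides and cancels. Collect the known terms of each column as K = Σ(ρt)_known − 3390 × (depth of known layers): K_1 = 98098 − 3390×34.3 = −18179; K_2 = 24614.8 − 3390×(0.49 + 8.26) = −5047.7.
Balance: K_1 = K_2 − x×(3390 − 1020), so x = (K_2 − K_1)/(3390 − 1020) = 13131.3/2370 = 5.54 km.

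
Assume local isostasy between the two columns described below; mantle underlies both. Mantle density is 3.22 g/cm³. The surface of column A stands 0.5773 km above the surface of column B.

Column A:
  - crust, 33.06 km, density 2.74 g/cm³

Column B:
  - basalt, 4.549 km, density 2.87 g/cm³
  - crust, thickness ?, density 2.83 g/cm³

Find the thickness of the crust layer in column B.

31.8 km

Take the compensation level at the base of the deeper column (depth z_c below the surface of column A) and equate Σ ρ_i t_i down to z_c; mantle fills any gap and the z_c terms cancel.
Column A: 33.06×2.74 + (z_c − 33.06)×3.22
Column B: 0.5773×0 + 4.549×2.87 + x×2.83 + (z_c − 0.5773 − 4.549 − x)×3.22
The z_c×3.22 term appears on both sides and cancels. Collect the known terms of each column as K = Σ(ρt)_known − 3.22 × (depth of known layers): K_A = 90.5844 − 3.22×33.06 = −15.8688; K_B = 13.05563 − 3.22×(0.5773 + 4.549) = −3.451056.
Balance: K_A = K_B − x×(3.22 − 2.83), so x = (K_B − K_A)/(3.22 − 2.83) = 12.4177/0.39 = 31.8 km.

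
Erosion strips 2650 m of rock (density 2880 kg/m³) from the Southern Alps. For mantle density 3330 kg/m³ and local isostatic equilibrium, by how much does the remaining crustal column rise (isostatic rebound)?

2290 m

Unloading: uplift u = e ρ_c/ρ_m = 2650 m × 2880/3330 = 2290 m.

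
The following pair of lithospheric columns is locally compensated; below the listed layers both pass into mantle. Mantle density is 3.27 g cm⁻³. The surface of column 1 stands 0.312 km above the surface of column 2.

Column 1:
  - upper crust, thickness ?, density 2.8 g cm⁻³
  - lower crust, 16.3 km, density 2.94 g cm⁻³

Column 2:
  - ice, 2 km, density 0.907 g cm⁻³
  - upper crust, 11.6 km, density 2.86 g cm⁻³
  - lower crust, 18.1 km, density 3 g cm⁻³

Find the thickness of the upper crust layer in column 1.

21.3 km

Take the compensation level at the base of the deeper column (depth z_c below the surface of column 1) and equate Σ ρ_i t_i down to z_c; mantle fills any gap and the z_c terms cancel.
Column 1: x×2.8 + 16.3×2.94 + (z_c − 16.3 − x)×3.27
Column 2: 0.312×0 + 2×0.907 + 11.6×2.86 + 18.1×3 + (z_c − 0.312 − 31.7)×3.27
The z_c×3.27 term appears on both sides and cancels. Collect the known terms of each column as K = Σ(ρt)_known − 3.27 × (depth of known layers): K_1 = 47.922 − 3.27×16.3 = −5.379; K_2 = 89.29 − 3.27×(0.312 + 31.7) = −15.38924.
Balance: K_1 − x×(3.27 − 2.8) = K_2, so x = (K_1 − K_2)/(3.27 − 2.8) = 10.0102/0.47 = 21.3 km.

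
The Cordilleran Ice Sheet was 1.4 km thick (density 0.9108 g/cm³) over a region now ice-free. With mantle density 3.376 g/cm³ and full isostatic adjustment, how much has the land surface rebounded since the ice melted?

Removing the load lets mantle flow back in; uplift u satisfies ρ_ice t = ρ_m u.
u = t ρ_ice/ρ_m = 1.4 km × 0.9108/3.376 = 0.378 km.

0.378 km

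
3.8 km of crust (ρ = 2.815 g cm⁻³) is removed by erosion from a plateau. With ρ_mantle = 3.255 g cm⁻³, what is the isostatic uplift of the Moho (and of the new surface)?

3.29 km

Unloading: uplift u = e ρ_c/ρ_m = 3.8 km × 2.815/3.255 = 3.29 km.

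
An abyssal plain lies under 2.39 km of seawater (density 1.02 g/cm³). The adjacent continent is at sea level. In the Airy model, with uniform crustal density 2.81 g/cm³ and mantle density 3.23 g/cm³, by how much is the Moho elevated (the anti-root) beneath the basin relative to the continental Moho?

By Archimedes' principle applied to the lithosphere: replacing crust with seawater at the top is compensated by replacing crust with mantle at the base: d (ρ_c − ρ_w) = a (ρ_m − ρ_c).
a = d (ρ_c − ρ_w)/(ρ_m − ρ_c) = 2.39 km × 1.79/0.42 = 10.2 km.

10.2 km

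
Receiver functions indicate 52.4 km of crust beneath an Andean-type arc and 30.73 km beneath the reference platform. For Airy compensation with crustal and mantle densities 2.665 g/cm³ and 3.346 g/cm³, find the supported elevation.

4.41 km

Excess crust Δ = 52.4 km − 30.73 km = 21.67 km, split between elevation h and root r with h + r = Δ.
Airy balance ρ_c h = (ρ_m − ρ_c) r gives r = h ρ_c/(ρ_m − ρ_c), so h (1 + ρ_c/(ρ_m − ρ_c)) = Δ, i.e. h = Δ (ρ_m − ρ_c)/ρ_m.
h = 21.67 km × 0.681/3.346 = 4.41 km.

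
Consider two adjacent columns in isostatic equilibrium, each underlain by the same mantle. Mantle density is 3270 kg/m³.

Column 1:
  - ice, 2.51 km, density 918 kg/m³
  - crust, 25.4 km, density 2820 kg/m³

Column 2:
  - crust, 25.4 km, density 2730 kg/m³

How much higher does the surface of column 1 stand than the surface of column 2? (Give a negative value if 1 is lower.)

For any compensation level in the mantle, the mantle terms cancel and isostasy reduces to e = (Σt_1 − Σt_2) − (Σ(ρt)_1 − Σ(ρt)_2) / ρ_m.
Σt_1 = 27.91 km; Σt_2 = 25.4 km; Σ(ρt)_1 = 73932.18; Σ(ρt)_2 = 69342 (in km·kg/m³).
e = (27.91 − 25.4) − (73932.18 − 69342) / 3270 = 1.11 km.

1.11 km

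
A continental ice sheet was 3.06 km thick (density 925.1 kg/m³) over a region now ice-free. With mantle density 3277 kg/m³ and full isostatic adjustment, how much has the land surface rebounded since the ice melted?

Removing the load lets mantle flow back in; uplift u satisfies ρ_ice t = ρ_m u.
u = t ρ_ice/ρ_m = 3.06 km × 925.1/3277 = 0.864 km.

0.864 km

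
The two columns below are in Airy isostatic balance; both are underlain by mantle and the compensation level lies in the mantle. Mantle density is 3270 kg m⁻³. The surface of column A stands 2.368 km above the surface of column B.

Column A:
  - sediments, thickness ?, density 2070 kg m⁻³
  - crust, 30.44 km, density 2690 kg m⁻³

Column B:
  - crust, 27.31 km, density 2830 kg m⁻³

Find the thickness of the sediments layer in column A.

1.75 km

Take the compensation level at the base of the deeper column (depth z_c below the surface of column A) and equate Σ ρ_i t_i down to z_c; mantle fills any gap and the z_c terms cancel.
Column A: x×2070 + 30.44×2690 + (z_c − 30.44 − x)×3270
Column B: 2.368×0 + 27.31×2830 + (z_c − 2.368 − 27.31)×3270
The z_c×3270 term appears on both sides and cancels. Collect the known terms of each column as K = Σ(ρt)_known − 3270 × (depth of known layers): K_A = 81883.6 − 3270×30.44 = −17655.2; K_B = 77287.3 − 3270×(2.368 + 27.31) = −19759.76.
Balance: K_A − x×(3270 − 2070) = K_B, so x = (K_A − K_B)/(3270 − 2070) = 2104.56/1200 = 1.75 km.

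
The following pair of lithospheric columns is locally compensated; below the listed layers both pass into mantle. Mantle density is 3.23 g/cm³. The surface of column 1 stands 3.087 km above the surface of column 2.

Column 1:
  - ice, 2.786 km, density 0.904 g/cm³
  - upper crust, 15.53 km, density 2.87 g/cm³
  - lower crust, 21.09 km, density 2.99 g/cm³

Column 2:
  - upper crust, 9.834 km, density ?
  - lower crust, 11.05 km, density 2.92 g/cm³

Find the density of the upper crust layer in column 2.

2.85 g/cm³

Take the compensation level at the base of the deeper column (depth z_c below the surface of column 1) and equate Σ ρ_i t_i down to z_c; mantle fills any gap and the z_c terms cancel.
Column 1: 2.786×0.904 + 15.53×2.87 + 21.09×2.99 + (z_c − 39.406)×3.23
Column 2: 3.087×0 + 9.834×ρ + 11.05×2.92 + (z_c − 3.087 − 20.884)×3.23
The z_c×3.23 term appears on both sides and cancels. Collect the known terms of each column as K = Σ(ρt)_known − 3.23 × (depth of known layers): K_1 = 110.148744 − 3.23×39.406 = −17.132636; K_2 = 32.266 − 3.23×(3.087 + 20.884) = −45.16033.
Balance: K_1 = K_2 + 9.834×ρ, so ρ = (K_1 − K_2)/9.834 = 28.0277/9.834 = 2.85 g/cm³.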